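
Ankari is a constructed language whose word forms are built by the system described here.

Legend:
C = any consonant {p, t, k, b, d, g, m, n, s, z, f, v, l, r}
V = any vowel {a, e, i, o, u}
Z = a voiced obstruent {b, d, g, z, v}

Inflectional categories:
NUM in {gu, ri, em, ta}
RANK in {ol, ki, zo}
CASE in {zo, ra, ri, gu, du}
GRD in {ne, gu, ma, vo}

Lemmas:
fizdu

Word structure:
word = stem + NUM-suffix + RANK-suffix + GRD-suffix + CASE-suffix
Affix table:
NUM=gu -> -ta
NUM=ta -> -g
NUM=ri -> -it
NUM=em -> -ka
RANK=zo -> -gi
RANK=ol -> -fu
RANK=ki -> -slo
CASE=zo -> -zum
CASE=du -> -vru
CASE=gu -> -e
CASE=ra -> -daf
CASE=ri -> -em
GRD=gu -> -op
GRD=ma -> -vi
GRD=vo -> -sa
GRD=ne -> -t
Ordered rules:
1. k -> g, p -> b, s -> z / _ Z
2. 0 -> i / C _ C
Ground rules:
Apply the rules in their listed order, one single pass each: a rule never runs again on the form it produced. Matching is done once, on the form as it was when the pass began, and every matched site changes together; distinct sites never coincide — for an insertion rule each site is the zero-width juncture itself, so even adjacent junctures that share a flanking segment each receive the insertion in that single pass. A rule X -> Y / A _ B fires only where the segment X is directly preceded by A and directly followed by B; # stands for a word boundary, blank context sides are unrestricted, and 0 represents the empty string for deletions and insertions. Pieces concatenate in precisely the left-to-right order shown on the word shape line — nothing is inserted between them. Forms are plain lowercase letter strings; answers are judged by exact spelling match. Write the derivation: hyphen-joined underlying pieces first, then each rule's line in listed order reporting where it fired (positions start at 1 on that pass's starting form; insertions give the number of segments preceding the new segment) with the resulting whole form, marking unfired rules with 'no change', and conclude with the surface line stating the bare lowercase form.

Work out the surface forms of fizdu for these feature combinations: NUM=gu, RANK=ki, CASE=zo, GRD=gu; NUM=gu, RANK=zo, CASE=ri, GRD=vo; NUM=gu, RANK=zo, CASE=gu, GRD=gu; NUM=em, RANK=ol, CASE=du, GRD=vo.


cell NUM=gu, RANK=ki, CASE=zo, GRD=gu:
underlying: fizdu-ta-slo-op-zum
1. k -> g, p -> b, s -> z / _ Z: fires at position(s) 12: fizdutasloobzum
2. 0 -> i / C _ C: inserts after position(s) 3, 8, 12: fizidutasiloobizum
surface: fizidutasiloobizum

cell NUM=gu, RANK=zo, CASE=ri, GRD=vo:
underlying: fizdu-ta-gi-sa-em
1. k -> g, p -> b, s -> z / _ Z: no change
2. 0 -> i / C _ C: inserts after position(s) 3: fizidutagisaem
surface: fizidutagisaem

cell NUM=gu, RANK=zo, CASE=gu, GRD=gu:
underlying: fizdu-ta-gi-op-e
1. k -> g, p -> b, s -> z / _ Z: no change
2. 0 -> i / C _ C: inserts after position(s) 3: fizidutagiope
surface: fizidutagiope

cell NUM=em, RANK=ol, CASE=du, GRD=vo:
underlying: fizdu-ka-fu-sa-vru
1. k -> g, p -> b, s -> z / _ Z: no change
2. 0 -> i / C _ C: inserts after position(s) 3, 12: fizidukafusaviru
surface: fizidukafusaviru


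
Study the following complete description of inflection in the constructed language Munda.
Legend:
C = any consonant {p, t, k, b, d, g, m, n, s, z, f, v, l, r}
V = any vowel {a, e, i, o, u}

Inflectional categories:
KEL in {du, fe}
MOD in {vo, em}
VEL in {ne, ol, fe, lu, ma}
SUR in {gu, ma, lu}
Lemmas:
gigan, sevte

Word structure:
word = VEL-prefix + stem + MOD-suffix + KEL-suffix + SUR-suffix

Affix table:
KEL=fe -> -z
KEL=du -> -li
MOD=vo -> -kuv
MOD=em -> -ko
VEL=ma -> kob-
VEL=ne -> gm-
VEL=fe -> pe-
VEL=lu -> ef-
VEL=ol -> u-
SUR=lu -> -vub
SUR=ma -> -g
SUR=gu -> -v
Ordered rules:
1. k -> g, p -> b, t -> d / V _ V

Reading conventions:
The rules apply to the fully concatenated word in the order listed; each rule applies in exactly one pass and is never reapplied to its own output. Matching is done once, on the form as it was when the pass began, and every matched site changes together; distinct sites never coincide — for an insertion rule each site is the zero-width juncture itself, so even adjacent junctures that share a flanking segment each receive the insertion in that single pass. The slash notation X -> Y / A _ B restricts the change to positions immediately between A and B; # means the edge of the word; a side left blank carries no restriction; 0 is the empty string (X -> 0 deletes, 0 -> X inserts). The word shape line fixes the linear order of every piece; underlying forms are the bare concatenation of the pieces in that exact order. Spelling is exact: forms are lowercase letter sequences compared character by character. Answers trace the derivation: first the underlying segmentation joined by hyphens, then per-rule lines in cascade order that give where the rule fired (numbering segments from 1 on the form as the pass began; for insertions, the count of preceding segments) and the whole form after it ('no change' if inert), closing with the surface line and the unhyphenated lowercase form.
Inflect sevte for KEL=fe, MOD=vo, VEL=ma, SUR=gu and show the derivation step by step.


underlying: kob-sevte-kuv-z-v
1. k -> g, p -> b, t -> d / V _ V: fires at position(s) 9: kobsevteguvzv
surface: kobsevteguvzv


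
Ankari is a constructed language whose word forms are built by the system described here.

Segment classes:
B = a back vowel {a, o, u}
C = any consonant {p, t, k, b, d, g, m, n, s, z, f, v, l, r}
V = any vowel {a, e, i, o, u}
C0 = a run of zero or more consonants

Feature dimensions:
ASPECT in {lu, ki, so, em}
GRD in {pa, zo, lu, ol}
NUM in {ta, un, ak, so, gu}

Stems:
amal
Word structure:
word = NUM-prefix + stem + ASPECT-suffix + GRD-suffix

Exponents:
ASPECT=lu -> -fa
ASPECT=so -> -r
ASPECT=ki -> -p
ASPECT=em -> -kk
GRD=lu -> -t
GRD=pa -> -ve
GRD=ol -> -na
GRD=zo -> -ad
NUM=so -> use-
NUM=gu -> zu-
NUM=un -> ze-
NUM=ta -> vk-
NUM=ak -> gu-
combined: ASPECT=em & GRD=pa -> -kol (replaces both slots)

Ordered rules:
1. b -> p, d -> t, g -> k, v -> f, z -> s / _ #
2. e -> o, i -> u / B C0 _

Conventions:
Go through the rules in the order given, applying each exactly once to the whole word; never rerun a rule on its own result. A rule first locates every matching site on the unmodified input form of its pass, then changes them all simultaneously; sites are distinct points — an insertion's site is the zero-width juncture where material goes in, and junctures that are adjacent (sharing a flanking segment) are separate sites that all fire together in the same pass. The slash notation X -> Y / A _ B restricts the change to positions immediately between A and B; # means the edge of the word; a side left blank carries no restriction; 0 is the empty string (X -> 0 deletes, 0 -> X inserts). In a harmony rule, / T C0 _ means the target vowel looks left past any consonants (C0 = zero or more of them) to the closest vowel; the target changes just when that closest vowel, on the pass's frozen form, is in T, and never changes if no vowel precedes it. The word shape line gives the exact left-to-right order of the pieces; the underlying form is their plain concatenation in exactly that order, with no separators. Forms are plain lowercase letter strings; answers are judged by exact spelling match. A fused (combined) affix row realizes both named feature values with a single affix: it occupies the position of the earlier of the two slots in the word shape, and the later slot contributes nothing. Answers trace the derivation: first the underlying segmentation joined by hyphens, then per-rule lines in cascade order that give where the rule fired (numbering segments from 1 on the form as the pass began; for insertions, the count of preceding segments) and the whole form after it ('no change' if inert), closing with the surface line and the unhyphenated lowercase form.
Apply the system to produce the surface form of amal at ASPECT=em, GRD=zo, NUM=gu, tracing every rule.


underlying: zu-amal-kk-ad
1. b -> p, d -> t, g -> k, v -> f, z -> s / _ #: fires at position(s) 10: zuamalkkat
2. e -> o, i -> u / B C0 _: no change
surface: zuamalkkat


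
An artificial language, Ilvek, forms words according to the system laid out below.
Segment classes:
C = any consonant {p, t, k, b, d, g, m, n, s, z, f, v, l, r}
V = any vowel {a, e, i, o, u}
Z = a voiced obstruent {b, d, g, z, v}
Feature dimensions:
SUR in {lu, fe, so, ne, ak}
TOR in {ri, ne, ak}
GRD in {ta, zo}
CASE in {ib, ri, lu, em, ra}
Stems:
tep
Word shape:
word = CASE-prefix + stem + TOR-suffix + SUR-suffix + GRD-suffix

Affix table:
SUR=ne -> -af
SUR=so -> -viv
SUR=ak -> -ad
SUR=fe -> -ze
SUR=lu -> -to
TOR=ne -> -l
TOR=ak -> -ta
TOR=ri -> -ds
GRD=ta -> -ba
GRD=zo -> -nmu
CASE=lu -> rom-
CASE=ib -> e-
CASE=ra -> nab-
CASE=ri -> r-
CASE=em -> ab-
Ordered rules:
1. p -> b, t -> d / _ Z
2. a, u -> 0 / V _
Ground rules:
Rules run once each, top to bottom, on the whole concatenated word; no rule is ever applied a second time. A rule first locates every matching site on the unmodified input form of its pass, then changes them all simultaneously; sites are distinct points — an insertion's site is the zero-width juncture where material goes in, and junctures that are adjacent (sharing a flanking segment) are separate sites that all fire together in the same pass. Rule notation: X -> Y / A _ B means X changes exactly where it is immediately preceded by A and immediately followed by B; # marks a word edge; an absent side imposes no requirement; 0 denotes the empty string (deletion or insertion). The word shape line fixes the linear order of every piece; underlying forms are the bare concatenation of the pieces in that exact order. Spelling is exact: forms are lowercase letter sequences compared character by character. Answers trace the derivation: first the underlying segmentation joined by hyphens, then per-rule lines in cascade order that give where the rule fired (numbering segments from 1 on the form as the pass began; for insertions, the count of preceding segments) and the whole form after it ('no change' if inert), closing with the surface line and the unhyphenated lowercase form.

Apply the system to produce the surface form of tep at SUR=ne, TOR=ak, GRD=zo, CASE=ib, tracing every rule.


underlying: e-tep-ta-af-nmu
1. p -> b, t -> d / _ Z: no change
2. a, u -> 0 / V _: fires at position(s) 7: eteptafnmu
surface: eteptafnmu


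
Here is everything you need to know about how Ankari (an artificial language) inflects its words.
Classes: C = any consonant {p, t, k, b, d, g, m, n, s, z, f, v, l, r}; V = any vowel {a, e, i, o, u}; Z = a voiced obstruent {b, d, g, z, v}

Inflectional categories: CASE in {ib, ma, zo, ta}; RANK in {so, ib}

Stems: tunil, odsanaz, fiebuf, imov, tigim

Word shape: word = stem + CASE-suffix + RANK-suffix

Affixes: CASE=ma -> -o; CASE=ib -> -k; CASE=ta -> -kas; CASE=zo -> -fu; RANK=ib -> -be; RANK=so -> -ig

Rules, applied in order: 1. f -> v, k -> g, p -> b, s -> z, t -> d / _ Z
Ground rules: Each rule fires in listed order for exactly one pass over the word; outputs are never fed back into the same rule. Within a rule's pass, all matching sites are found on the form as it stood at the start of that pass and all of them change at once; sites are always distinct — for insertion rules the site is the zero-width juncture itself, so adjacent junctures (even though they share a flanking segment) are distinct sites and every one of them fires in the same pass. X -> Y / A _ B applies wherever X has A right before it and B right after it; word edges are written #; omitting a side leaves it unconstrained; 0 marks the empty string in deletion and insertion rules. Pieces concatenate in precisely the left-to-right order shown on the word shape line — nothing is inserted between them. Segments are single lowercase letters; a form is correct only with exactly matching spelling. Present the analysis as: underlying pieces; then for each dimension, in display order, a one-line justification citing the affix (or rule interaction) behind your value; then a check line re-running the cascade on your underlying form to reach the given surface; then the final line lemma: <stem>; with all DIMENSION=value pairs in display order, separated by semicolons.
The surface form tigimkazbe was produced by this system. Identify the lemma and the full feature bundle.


underlying: tigim-kas-be
CASE=ta - signalled by the affix -kas
RANK=ib - signalled by the affix -be
check: tigimkasbe -> tigimkazbe
lemma: tigim; CASE=ta; RANK=ib


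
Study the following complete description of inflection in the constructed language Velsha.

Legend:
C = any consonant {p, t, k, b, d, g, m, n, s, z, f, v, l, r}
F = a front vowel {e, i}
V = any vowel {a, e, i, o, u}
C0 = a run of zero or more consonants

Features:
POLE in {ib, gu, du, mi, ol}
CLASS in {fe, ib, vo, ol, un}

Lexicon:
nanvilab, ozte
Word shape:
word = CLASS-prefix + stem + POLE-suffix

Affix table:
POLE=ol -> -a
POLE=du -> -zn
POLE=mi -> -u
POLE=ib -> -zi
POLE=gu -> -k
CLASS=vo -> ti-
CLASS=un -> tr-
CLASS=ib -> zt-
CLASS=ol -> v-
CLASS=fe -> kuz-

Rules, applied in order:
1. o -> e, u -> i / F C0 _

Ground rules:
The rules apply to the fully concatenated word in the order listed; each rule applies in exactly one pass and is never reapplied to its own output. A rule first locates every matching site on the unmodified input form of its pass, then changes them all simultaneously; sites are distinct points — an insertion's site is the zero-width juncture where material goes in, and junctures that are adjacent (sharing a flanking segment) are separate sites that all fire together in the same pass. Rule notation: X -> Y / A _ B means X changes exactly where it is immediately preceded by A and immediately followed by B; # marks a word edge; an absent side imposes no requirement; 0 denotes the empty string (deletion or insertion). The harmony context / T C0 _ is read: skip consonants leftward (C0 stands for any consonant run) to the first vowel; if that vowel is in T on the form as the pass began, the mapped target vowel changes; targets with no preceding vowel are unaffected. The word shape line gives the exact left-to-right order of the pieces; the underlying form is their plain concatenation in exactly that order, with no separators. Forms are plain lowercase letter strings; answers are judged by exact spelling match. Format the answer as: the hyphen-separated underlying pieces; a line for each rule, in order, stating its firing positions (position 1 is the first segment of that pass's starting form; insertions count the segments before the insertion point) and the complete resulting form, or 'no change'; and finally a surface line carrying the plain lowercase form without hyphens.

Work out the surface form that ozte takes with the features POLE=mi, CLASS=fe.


underlying: kuz-ozte-u
1. o -> e, u -> i / F C0 _: fires at position(s) 8: kuzoztei
surface: kuzoztei


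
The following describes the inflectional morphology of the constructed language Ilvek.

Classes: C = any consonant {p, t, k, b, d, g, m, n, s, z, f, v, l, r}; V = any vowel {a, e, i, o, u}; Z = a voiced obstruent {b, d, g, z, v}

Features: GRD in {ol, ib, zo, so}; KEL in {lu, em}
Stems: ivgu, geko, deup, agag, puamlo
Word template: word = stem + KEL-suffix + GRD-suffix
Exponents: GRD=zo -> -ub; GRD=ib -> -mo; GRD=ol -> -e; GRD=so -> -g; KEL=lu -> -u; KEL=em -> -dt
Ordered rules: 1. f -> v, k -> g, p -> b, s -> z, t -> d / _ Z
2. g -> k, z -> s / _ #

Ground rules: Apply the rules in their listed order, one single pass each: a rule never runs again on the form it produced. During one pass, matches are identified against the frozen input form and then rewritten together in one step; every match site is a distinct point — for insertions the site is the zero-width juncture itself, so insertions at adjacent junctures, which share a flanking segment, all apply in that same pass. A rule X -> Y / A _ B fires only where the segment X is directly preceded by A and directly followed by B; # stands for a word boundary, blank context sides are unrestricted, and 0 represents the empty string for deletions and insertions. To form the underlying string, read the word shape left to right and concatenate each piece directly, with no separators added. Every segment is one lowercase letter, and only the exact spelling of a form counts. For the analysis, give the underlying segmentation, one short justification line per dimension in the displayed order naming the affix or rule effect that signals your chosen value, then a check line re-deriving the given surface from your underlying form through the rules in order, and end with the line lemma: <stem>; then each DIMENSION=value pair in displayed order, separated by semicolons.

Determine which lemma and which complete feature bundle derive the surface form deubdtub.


underlying: deup-dt-ub
GRD=zo - signalled by the affix -ub
KEL=em - signalled by the affix -dt
check: deupdtub -> deubdtub -> deubdtub
lemma: deup; GRD=zo; KEL=em


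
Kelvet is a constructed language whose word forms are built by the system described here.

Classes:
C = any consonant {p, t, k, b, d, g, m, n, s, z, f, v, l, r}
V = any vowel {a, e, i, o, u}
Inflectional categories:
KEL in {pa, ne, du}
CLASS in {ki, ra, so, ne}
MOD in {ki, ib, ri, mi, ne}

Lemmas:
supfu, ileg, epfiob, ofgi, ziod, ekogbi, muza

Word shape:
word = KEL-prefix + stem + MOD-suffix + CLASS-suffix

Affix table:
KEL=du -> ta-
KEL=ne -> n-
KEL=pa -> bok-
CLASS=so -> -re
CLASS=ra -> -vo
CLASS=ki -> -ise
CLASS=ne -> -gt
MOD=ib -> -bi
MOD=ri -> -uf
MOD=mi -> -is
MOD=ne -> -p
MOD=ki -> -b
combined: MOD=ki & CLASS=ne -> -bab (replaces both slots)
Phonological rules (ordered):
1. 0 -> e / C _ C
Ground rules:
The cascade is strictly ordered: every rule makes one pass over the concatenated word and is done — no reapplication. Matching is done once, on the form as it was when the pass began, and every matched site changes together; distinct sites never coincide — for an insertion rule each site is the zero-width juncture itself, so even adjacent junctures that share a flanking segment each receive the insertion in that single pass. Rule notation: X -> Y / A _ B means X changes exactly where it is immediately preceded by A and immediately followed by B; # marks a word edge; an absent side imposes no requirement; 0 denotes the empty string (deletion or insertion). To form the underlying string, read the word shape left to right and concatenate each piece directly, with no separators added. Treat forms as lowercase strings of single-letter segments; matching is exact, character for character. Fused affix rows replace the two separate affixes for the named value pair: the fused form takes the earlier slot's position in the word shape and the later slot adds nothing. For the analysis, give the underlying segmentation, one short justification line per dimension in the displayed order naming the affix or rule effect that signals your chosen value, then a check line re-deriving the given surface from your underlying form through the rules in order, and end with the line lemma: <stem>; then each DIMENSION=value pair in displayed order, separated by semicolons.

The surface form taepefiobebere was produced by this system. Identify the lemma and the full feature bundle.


underlying: ta-epfiob-b-re
KEL=du - signalled by the affix ta-
CLASS=so - signalled by the affix -re
MOD=ki - signalled by the affix -b
check: taepfiobbre -> taepefiobebere
lemma: epfiob; KEL=du; CLASS=so; MOD=ki


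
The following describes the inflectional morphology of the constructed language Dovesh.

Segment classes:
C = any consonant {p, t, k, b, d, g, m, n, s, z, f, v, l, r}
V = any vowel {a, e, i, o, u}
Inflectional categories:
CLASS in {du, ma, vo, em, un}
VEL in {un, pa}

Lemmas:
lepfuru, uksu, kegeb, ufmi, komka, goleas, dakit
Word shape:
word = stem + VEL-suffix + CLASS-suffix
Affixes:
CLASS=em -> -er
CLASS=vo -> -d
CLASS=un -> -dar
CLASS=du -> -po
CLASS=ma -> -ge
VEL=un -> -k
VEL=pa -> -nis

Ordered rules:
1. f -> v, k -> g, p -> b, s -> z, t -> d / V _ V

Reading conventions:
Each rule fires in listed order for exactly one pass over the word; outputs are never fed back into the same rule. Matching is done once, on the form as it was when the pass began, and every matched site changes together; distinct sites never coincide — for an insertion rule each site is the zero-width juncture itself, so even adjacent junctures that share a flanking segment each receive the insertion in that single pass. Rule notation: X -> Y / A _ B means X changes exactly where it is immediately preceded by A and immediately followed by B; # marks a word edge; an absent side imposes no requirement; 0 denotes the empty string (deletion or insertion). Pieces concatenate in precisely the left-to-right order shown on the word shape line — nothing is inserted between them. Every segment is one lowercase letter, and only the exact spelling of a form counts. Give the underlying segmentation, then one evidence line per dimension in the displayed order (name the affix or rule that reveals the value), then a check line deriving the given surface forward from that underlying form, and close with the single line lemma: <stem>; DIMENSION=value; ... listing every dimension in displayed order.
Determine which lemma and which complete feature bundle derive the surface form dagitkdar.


underlying: dakit-k-dar
CLASS=un - signalled by the affix -dar
VEL=un - signalled by the affix -k
check: dakitkdar -> dagitkdar
lemma: dakit; CLASS=un; VEL=un


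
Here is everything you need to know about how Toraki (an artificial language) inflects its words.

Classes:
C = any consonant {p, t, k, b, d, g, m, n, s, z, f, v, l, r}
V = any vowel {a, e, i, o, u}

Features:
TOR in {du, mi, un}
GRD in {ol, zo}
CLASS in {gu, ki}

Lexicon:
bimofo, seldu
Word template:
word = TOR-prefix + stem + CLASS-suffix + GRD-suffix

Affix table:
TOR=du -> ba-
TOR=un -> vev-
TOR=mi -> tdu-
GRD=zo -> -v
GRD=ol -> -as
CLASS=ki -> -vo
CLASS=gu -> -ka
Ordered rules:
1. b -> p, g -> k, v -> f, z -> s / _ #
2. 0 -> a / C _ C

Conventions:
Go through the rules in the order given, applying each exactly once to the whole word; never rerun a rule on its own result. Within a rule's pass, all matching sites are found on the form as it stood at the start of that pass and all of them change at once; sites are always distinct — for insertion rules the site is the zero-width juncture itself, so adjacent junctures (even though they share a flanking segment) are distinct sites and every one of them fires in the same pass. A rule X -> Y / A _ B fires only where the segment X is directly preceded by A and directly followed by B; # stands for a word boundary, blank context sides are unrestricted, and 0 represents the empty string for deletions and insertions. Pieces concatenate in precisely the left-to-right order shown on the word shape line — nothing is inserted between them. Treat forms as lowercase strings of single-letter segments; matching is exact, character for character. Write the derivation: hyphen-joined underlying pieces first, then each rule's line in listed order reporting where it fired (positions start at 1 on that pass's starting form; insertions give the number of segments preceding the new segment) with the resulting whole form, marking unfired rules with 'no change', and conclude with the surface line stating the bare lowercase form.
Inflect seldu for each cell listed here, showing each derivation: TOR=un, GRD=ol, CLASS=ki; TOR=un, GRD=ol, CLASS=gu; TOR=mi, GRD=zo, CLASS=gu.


cell TOR=un, GRD=ol, CLASS=ki:
underlying: vev-seldu-vo-as
1. b -> p, g -> k, v -> f, z -> s / _ #: no change
2. 0 -> a / C _ C: inserts after position(s) 3, 6: vevaseladuvoas
surface: vevaseladuvoas

cell TOR=un, GRD=ol, CLASS=gu:
underlying: vev-seldu-ka-as
1. b -> p, g -> k, v -> f, z -> s / _ #: no change
2. 0 -> a / C _ C: inserts after position(s) 3, 6: vevaseladukaas
surface: vevaseladukaas

cell TOR=mi, GRD=zo, CLASS=gu:
underlying: tdu-seldu-ka-v
1. b -> p, g -> k, v -> f, z -> s / _ #: fires at position(s) 11: tduseldukaf
2. 0 -> a / C _ C: inserts after position(s) 1, 6: taduseladukaf
surface: taduseladukaf


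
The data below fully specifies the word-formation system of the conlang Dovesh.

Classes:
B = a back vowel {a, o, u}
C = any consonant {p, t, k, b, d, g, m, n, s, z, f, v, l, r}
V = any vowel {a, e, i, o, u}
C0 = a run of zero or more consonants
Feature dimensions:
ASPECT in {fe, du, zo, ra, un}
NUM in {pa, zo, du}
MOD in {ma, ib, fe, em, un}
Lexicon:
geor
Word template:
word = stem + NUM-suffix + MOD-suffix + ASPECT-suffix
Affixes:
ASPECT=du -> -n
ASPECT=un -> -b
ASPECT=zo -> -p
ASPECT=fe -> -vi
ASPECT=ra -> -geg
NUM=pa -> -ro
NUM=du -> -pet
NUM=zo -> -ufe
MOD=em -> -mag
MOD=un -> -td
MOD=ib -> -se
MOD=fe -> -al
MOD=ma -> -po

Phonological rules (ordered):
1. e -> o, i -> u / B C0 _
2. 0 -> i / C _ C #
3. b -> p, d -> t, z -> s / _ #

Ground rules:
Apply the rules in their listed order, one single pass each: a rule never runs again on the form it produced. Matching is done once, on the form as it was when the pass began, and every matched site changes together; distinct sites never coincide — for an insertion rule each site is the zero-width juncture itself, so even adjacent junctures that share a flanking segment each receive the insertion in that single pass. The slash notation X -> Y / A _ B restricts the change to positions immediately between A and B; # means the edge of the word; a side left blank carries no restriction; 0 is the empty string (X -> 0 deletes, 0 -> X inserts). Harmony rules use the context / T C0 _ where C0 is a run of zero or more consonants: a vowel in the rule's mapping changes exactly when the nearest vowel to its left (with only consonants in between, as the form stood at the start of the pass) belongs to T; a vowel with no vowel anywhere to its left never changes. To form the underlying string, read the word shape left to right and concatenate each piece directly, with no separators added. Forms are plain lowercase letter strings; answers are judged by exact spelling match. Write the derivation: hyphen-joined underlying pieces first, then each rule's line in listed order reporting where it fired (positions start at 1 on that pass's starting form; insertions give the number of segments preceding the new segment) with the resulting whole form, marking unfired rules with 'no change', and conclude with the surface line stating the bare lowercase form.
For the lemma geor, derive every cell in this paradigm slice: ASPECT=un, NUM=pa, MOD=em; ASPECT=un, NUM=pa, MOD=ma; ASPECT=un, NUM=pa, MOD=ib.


cell ASPECT=un, NUM=pa, MOD=em:
underlying: geor-ro-mag-b
1. e -> o, i -> u / B C0 _: no change
2. 0 -> i / C _ C #: inserts after position(s) 9: georromagib
3. b -> p, d -> t, z -> s / _ #: fires at position(s) 11: georromagip
surface: georromagip

cell ASPECT=un, NUM=pa, MOD=ma:
underlying: geor-ro-po-b
1. e -> o, i -> u / B C0 _: no change
2. 0 -> i / C _ C #: no change
3. b -> p, d -> t, z -> s / _ #: fires at position(s) 9: georropop
surface: georropop

cell ASPECT=un, NUM=pa, MOD=ib:
underlying: geor-ro-se-b
1. e -> o, i -> u / B C0 _: fires at position(s) 8: georrosob
2. 0 -> i / C _ C #: no change
3. b -> p, d -> t, z -> s / _ #: fires at position(s) 9: georrosop
surface: georrosop


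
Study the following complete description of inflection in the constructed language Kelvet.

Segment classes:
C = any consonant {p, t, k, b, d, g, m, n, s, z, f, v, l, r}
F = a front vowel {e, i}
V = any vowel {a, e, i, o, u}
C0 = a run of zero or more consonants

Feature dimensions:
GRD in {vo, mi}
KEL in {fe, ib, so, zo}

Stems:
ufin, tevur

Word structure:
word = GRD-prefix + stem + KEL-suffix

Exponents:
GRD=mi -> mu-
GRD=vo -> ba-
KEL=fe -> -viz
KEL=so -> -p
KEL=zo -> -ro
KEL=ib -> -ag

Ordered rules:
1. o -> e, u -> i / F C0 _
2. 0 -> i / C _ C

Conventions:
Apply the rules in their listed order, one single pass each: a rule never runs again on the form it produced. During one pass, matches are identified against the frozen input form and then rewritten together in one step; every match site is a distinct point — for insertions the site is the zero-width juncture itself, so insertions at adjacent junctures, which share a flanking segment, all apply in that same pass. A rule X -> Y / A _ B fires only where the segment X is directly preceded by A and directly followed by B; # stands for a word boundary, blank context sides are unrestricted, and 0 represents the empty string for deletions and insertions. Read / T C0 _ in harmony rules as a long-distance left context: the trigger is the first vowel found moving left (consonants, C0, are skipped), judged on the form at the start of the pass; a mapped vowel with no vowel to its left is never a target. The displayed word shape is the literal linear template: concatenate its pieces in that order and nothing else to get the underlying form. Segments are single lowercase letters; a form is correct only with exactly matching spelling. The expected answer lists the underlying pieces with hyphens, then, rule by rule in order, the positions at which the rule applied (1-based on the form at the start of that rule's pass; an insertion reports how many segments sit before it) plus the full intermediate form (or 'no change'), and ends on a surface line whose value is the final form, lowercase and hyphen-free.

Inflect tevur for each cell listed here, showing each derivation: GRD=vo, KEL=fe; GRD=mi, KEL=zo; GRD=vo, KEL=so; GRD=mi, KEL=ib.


cell GRD=vo, KEL=fe:
underlying: ba-tevur-viz
1. o -> e, u -> i / F C0 _: fires at position(s) 6: batevirviz
2. 0 -> i / C _ C: inserts after position(s) 7: bateviriviz
surface: bateviriviz

cell GRD=mi, KEL=zo:
underlying: mu-tevur-ro
1. o -> e, u -> i / F C0 _: fires at position(s) 6: mutevirro
2. 0 -> i / C _ C: inserts after position(s) 7: muteviriro
surface: muteviriro

cell GRD=vo, KEL=so:
underlying: ba-tevur-p
1. o -> e, u -> i / F C0 _: fires at position(s) 6: batevirp
2. 0 -> i / C _ C: inserts after position(s) 7: batevirip
surface: batevirip

cell GRD=mi, KEL=ib:
underlying: mu-tevur-ag
1. o -> e, u -> i / F C0 _: fires at position(s) 6: mutevirag
2. 0 -> i / C _ C: no change
surface: mutevirag


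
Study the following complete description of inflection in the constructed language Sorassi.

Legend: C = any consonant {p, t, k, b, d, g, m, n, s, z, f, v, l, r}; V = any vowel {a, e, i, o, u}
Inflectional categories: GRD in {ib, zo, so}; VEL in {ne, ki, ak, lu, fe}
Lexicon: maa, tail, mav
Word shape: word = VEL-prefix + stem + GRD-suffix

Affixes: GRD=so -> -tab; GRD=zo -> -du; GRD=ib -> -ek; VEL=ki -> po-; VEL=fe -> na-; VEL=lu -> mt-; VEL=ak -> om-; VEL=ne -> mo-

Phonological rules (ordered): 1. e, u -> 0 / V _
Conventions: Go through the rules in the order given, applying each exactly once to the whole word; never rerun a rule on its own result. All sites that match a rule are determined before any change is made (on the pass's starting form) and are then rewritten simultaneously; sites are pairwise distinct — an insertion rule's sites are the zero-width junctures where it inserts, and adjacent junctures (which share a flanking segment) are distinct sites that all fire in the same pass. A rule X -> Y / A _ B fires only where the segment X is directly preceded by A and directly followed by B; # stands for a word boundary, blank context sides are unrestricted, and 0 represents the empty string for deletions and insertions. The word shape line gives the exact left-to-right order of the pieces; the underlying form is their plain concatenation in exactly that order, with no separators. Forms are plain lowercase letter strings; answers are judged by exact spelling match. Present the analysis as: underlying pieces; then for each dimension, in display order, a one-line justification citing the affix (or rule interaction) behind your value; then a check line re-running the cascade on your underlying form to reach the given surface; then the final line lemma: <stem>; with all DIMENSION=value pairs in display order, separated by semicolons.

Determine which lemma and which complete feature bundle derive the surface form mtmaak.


underlying: mt-maa-ek
GRD=ib - signalled by the affix -ek
VEL=lu - signalled by the affix mt-
check: mtmaaek -> mtmaak
lemma: maa; GRD=ib; VEL=lu


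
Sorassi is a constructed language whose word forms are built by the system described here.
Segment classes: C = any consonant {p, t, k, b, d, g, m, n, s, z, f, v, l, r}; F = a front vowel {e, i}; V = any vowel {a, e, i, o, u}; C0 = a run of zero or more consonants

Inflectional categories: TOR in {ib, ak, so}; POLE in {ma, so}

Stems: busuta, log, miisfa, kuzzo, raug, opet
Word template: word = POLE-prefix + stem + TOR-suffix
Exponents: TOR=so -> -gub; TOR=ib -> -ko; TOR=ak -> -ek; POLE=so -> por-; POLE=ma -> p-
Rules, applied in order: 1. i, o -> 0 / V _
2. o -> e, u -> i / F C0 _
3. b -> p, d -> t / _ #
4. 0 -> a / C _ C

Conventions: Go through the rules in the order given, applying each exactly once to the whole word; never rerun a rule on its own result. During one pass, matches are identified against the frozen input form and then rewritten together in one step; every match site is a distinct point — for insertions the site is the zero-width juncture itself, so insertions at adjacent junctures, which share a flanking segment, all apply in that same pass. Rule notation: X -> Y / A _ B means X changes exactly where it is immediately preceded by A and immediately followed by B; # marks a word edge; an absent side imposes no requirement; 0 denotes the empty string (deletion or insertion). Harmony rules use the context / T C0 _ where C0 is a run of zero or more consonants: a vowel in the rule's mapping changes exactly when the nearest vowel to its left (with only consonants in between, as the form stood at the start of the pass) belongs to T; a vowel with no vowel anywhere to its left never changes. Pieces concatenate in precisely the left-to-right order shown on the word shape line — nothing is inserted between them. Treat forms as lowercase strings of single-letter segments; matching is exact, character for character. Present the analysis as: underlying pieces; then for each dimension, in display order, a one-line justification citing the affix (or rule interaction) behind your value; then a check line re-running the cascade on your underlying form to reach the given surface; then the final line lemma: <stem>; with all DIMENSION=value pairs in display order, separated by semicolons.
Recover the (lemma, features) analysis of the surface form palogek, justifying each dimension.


underlying: p-log-ek
TOR=ak - signalled by the affix -ek
POLE=ma - signalled by the affix p-
check: plogek -> plogek -> plogek -> plogek -> palogek
lemma: log; TOR=ak; POLE=ma


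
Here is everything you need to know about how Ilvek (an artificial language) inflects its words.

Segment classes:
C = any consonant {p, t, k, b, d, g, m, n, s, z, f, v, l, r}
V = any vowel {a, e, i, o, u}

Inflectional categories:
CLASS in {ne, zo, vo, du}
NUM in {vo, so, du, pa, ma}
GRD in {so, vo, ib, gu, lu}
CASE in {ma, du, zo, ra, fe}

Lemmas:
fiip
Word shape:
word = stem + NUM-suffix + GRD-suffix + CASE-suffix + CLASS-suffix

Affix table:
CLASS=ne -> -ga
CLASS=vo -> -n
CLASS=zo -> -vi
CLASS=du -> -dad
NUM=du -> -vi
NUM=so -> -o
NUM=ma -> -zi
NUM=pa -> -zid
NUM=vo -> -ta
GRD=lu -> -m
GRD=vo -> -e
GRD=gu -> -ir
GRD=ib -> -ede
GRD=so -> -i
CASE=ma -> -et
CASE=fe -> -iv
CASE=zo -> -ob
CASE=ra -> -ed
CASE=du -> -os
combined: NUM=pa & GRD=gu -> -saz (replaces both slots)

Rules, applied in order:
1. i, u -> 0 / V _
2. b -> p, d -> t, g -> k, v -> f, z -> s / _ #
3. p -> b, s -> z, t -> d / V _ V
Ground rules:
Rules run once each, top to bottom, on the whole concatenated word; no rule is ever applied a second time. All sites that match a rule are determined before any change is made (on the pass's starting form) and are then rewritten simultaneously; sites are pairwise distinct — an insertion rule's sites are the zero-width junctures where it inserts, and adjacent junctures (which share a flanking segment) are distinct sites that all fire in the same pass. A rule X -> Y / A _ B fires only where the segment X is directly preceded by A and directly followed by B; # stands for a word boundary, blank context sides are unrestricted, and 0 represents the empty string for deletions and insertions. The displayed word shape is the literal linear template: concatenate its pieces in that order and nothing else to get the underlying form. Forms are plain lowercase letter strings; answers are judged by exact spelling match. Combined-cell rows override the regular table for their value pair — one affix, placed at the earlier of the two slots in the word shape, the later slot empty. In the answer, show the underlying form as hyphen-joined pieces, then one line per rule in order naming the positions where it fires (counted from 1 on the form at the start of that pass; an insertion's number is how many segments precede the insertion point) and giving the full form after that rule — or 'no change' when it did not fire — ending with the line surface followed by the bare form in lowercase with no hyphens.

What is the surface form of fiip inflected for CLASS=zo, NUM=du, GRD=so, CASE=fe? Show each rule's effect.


underlying: fiip-vi-i-iv-vi
1. i, u -> 0 / V _: fires at position(s) 3, 7, 8: fipvivvi
2. b -> p, d -> t, g -> k, v -> f, z -> s / _ #: no change
3. p -> b, s -> z, t -> d / V _ V: no change
surface: fipvivvi


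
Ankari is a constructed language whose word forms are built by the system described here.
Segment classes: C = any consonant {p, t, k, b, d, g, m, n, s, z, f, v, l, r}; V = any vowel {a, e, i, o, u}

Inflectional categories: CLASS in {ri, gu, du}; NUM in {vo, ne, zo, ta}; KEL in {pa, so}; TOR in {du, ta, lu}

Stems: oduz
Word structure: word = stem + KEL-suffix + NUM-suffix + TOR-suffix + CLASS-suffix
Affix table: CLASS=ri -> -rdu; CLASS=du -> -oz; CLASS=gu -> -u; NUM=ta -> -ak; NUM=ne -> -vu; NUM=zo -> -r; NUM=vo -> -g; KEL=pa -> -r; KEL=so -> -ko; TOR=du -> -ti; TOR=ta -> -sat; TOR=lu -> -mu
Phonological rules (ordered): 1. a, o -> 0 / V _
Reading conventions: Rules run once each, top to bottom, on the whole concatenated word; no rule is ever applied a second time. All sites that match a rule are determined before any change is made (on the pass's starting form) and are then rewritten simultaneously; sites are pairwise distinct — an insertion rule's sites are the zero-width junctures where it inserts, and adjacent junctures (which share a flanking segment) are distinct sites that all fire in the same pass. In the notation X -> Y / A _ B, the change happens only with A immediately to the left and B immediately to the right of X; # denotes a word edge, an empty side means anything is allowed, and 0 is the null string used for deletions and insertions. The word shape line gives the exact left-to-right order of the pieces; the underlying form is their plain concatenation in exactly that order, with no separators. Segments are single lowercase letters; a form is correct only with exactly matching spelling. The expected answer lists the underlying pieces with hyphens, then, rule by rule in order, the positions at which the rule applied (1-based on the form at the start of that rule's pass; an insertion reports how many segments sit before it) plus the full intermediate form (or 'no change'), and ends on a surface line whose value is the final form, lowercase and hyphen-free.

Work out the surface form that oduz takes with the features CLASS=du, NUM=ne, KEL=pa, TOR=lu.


underlying: oduz-r-vu-mu-oz
1. a, o -> 0 / V _: fires at position(s) 10: oduzrvumuz
surface: oduzrvumuz


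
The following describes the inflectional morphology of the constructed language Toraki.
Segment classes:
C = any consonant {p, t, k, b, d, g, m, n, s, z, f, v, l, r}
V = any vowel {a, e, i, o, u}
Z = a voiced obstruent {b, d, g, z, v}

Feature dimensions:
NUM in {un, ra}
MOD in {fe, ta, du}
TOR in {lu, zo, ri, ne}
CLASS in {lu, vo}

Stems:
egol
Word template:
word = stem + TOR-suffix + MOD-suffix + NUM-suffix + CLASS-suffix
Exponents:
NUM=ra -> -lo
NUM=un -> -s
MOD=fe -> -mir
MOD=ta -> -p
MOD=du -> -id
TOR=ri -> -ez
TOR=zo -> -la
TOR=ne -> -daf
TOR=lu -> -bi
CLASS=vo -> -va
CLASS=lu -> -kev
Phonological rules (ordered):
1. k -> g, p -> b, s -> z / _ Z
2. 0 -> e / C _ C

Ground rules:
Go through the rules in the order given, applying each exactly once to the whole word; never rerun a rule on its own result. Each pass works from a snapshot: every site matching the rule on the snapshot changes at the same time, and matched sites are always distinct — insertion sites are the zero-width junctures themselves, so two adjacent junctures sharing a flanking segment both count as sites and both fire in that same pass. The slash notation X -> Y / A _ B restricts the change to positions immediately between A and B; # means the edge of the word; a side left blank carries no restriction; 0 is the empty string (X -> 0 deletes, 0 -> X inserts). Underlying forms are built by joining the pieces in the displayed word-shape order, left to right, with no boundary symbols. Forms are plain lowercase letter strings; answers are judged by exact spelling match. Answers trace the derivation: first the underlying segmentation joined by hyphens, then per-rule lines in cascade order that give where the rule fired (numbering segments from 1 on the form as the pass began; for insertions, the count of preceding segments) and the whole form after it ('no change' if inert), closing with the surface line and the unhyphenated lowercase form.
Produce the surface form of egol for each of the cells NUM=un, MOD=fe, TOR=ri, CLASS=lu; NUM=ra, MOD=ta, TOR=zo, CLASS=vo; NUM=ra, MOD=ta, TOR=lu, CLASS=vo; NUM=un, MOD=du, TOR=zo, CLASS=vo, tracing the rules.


cell NUM=un, MOD=fe, TOR=ri, CLASS=lu:
underlying: egol-ez-mir-s-kev
1. k -> g, p -> b, s -> z / _ Z: no change
2. 0 -> e / C _ C: inserts after position(s) 6, 9, 10: egolezemiresekev
surface: egolezemiresekev

cell NUM=ra, MOD=ta, TOR=zo, CLASS=vo:
underlying: egol-la-p-lo-va
1. k -> g, p -> b, s -> z / _ Z: no change
2. 0 -> e / C _ C: inserts after position(s) 4, 7: egolelapelova
surface: egolelapelova

cell NUM=ra, MOD=ta, TOR=lu, CLASS=vo:
underlying: egol-bi-p-lo-va
1. k -> g, p -> b, s -> z / _ Z: no change
2. 0 -> e / C _ C: inserts after position(s) 4, 7: egolebipelova
surface: egolebipelova

cell NUM=un, MOD=du, TOR=zo, CLASS=vo:
underlying: egol-la-id-s-va
1. k -> g, p -> b, s -> z / _ Z: fires at position(s) 9: egollaidzva
2. 0 -> e / C _ C: inserts after position(s) 4, 8, 9: egolelaidezeva
surface: egolelaidezeva
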